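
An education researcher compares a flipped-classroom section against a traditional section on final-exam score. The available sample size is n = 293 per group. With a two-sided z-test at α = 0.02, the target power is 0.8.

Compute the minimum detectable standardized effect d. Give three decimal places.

d ≈ 0.262

Required noncentrality: δ = z_{0.01} + z_{0.20} = 2.326 + 0.842 = 3.168.
(The second rejection-region term Φ(−δ − z_{α/2}) is negligible and dropped.)
δ = d·√(n/2) ⇒ d = δ/√(n/2) = 3.168/√(293/2) = 0.2617.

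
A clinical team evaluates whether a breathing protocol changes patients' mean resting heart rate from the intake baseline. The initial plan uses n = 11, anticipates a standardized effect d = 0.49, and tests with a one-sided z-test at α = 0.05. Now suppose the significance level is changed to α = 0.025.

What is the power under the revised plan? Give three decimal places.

Power ≈ 0.369

δ = d·√n = 0.49 × √11 = 1.6251 (unchanged). New critical value: z_{0.025} = 1.960.
Revised power = P(Z > 1.960 − δ) = Φ(-0.335) = 0.3689.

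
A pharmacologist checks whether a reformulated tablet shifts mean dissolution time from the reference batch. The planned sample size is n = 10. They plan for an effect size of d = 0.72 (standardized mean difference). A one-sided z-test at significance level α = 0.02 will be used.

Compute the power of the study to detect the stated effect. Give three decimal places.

Power ≈ 0.588

Noncentrality parameter: δ = d·√n = 0.72 × √10 = 2.2768
Critical value for a one-sided test at α = 0.02: z_α = 2.054.
Power = P(Z > 2.054 − δ) = Φ(0.223) = 0.5883.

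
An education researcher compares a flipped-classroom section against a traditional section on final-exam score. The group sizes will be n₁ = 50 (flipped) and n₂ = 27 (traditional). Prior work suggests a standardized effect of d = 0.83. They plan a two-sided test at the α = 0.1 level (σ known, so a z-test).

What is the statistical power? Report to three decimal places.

Noncentrality parameter: δ = d / √(1/n₁ + 1/n₂) = 0.83 / √(1/50 + 1/27) = 3.4754
Critical value for a two-sided test at α = 0.1: z_{α/2} = 1.645.
Power = Φ(δ − 1.645) + Φ(−δ − 1.645) = Φ(1.831) + Φ(-5.120) = 0.9664 + 0.0000 = 0.9664.

Power ≈ 0.966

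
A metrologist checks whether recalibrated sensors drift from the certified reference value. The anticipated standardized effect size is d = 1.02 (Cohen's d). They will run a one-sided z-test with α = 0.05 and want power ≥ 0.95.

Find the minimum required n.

n = 11

For power 0.95 need Φ(δ − z_{0.05}) = 0.95, so δ = z_{0.05} + z_{0.05} = 1.645 + 1.645 = 3.290.
δ = d·√n ⇒ n = (δ/d)² = (3.290 / 1.02)² = 10.40.
Rounding up, n = 11.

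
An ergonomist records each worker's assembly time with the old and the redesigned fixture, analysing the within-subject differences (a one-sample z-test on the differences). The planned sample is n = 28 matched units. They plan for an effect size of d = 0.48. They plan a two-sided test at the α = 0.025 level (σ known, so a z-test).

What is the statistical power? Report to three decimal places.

Power ≈ 0.617

Noncentrality parameter: δ = d·√n = 0.48 × √28 = 2.5399
Two-sided α = 0.025 → critical value z_{0.0125} = 2.241.
Power = Φ(δ − 2.241) + Φ(−δ − 2.241) = Φ(0.299) + Φ(-4.781) = 0.6173 + 0.0000 = 0.6173.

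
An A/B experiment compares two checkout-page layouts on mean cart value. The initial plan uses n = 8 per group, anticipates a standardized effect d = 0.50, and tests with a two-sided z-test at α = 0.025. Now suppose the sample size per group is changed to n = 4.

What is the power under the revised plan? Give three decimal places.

With n = 4 per group: δ = d·√(n/2) = 0.50 × √(4/2) = 0.7071. Critical value z_{0.0125} = 2.241.
Revised power = Φ(δ − 2.241) + Φ(−δ − 2.241) = Φ(-1.534) + Φ(-2.949) = 0.0625 + 0.0016 = 0.0641.

Power ≈ 0.064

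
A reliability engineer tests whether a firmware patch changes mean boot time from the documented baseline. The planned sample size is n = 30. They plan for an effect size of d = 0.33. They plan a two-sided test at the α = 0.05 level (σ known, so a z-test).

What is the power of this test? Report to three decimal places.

Power ≈ 0.439

Noncentrality parameter: δ = d·√n = 0.33 × √30 = 1.8075
Two-sided α = 0.05 → critical value z_{0.025} = 1.960.
Power = Φ(δ − 1.960) + Φ(−δ − 1.960) = Φ(-0.152) + Φ(-3.767) = 0.4394 + 0.0001 = 0.4395.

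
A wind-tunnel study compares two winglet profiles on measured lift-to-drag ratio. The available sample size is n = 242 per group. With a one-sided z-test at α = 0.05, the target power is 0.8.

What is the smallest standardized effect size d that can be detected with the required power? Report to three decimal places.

d ≈ 0.226

Need Φ(δ − 1.645) = 0.8, so δ = 1.645 + 0.842 = 2.486.
δ = d·√(n/2) ⇒ d = δ/√(n/2) = 2.486/√(242/2) = 0.2260.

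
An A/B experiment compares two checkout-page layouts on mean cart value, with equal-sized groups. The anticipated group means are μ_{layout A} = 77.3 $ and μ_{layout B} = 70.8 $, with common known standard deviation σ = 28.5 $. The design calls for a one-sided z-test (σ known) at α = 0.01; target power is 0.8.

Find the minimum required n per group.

n = 386 per group

Standardized effect: d = |μ_{layout A} − μ_{layout B}| / σ = |77.3 − 70.8| / 28.5 = 0.2281
For power 0.8 need Φ(δ − z_{0.01}) = 0.8, so δ = z_{0.01} + z_{0.20} = 2.326 + 0.842 = 3.168.
δ = d·√(n/2) ⇒ n = 2(δ/d)² = 2 × (3.168 / 0.2281)² = 385.88.
Rounding up, n = 386 per group.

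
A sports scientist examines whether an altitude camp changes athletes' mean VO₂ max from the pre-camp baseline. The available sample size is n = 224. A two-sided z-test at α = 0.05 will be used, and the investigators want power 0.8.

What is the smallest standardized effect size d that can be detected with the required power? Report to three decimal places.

Need Φ(δ − 1.960) = 0.8, so δ = 1.960 + 0.842 = 2.802.
(Lower-tail contribution to power is negligible for δ > 0.)
δ = d·√n ⇒ d = δ/√n = 2.802/√224 = 0.1872.

d ≈ 0.187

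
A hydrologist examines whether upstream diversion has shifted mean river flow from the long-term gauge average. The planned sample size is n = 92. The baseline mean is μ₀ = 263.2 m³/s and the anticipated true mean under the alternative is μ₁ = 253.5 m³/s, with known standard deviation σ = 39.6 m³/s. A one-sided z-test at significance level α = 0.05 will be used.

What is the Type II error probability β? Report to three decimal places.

β ≈ 0.241

Standardized effect: d = |μ₁ − μ₀| / σ = |253.5 − 263.2| / 39.6 = 0.2449
Noncentrality parameter: δ = d·√n = 0.2449 × √92 = 2.3495
One-sided α = 0.05 → critical value z_{0.05} = 1.645.
Power = Φ(δ − 1.645) = Φ(0.705) = 0.7595.
Type II error: β = 1 − power = 1 − 0.7595 = 0.2405.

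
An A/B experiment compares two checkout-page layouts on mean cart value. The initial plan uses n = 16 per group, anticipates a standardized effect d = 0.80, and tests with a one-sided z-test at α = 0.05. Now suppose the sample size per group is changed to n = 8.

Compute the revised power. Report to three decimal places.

With n = 8 per group: δ = d·√(n/2) = 0.80 × √(8/2) = 1.6000. Critical value z_{0.05} = 1.645.
Revised power = P(Z > 1.645 − δ) = Φ(-0.045) = 0.4821.

Power ≈ 0.482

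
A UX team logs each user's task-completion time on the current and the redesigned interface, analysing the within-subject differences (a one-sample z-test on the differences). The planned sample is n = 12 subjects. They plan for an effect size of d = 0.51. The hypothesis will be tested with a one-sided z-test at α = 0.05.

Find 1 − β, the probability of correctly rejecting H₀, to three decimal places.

Power ≈ 0.548

Noncentrality parameter: δ = d·√n = 0.51 × √12 = 1.7667
One-sided α = 0.05 → critical value z_{0.05} = 1.645.
Power = P(Z > 1.645 − δ) = Φ(0.122) = 0.5485.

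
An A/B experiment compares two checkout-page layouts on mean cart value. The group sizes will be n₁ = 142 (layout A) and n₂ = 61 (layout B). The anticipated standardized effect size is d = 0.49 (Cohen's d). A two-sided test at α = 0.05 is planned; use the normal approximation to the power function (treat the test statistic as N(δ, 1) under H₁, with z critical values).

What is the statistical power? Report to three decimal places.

Power ≈ 0.893

Noncentrality parameter: δ = d / √(1/n₁ + 1/n₂) = 0.49 / √(1/142 + 1/61) = 3.2008
Critical value for a two-sided test at α = 0.05: z_{α/2} = 1.960.
Power = Φ(δ − 1.960) + Φ(−δ − 1.960) = Φ(1.241) + Φ(-5.161) = 0.8927 + 0.0000 = 0.8927.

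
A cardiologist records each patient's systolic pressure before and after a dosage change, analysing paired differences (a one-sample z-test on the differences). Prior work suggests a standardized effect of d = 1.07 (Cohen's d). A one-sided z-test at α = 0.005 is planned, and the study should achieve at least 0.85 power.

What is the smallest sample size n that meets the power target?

Set Φ(δ − 2.576) = 0.85; then δ − 2.576 = Φ⁻¹(0.85) = 1.036, giving δ = 3.612.
δ = d·√n ⇒ n = (δ/d)² = (3.612 / 1.07)² = 11.40.
Rounding up, n = 12.

n = 12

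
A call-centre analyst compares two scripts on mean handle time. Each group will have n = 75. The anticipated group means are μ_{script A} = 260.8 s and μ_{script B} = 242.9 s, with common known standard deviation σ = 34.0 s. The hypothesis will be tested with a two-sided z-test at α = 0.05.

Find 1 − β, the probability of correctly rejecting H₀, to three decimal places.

Standardized effect: d = |μ_{script A} − μ_{script B}| / σ = |260.8 − 242.9| / 34.0 = 0.5265
Noncentrality parameter: δ = d·√(n/2) = 0.5265 × √(75/2) = 3.2240
Critical value for a two-sided test at α = 0.05: z_{α/2} = 1.960.
Power = Φ(δ − 1.960) + Φ(−δ − 1.960) = Φ(1.264) + Φ(-5.184) = 0.8969 + 0.0000 = 0.8969.

Power ≈ 0.897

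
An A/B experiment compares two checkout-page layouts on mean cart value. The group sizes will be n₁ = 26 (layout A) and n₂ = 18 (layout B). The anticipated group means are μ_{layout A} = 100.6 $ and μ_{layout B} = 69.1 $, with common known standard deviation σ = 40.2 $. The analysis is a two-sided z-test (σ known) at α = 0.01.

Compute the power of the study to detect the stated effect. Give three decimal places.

Standardized effect: d = |μ_{layout A} − μ_{layout B}| / σ = |100.6 − 69.1| / 40.2 = 0.7836
Noncentrality parameter: δ = d / √(1/n₁ + 1/n₂) = 0.7836 / √(1/26 + 1/18) = 2.5555
Two-sided α = 0.01 → critical value z_{0.005} = 2.576.
Power = Φ(δ − 2.576) + Φ(−δ − 2.576) = Φ(-0.020) + Φ(-5.131) = 0.4919 + 0.0000 = 0.4919.

Power ≈ 0.492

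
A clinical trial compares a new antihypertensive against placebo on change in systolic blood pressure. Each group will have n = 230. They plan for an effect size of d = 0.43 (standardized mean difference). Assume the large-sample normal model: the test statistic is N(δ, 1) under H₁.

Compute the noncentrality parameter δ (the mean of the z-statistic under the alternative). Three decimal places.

δ ≈ 4.611

The noncentrality parameter scales effect size by the design's sample-size factor: δ = d·√(n/2) = 0.43 × √(230/2) = 4.6112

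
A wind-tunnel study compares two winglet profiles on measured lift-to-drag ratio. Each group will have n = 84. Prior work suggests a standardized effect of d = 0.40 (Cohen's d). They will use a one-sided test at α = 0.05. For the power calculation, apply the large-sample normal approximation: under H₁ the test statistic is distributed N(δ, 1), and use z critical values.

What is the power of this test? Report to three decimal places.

Noncentrality parameter: δ = d·√(n/2) = 0.40 × √(84/2) = 2.5923
Critical value for a one-sided test at α = 0.05: z_α = 1.645.
Power = P(Z > 1.645 − δ) = Φ(0.947) = 0.8283.

Power ≈ 0.828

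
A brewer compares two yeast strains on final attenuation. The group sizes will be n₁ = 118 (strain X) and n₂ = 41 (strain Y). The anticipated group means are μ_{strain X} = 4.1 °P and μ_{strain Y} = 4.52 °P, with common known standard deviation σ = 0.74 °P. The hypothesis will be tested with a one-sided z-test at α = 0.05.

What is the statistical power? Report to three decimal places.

Power ≈ 0.931

Standardized effect: d = |μ_{strain X} − μ_{strain Y}| / σ = |4.1 − 4.52| / 0.74 = 0.5676
Noncentrality parameter: δ = d / √(1/n₁ + 1/n₂) = 0.5676 / √(1/118 + 1/41) = 3.1308
Critical value for a one-sided test at α = 0.05: z_α = 1.645.
Power = Φ(δ − 1.645) = Φ(1.486) = 0.9314.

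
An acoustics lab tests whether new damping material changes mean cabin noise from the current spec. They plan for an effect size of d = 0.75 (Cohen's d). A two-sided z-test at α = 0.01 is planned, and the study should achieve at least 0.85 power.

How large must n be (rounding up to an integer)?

n = 24

For power 0.85 need Φ(δ − z_{0.005}) = 0.85, so δ = z_{0.005} + z_{0.15} = 2.576 + 1.036 = 3.612.
(For δ > 0 the lower-tail rejection region contributes negligibly to power, so the one-term inversion is standard.)
δ = d·√n ⇒ n = (δ/d)² = (3.612 / 0.75)² = 23.20.
Rounding up, n = 24.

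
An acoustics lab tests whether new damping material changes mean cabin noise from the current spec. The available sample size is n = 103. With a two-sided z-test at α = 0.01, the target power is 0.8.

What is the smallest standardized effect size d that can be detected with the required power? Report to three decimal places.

Required noncentrality: δ = z_{0.005} + z_{0.20} = 2.576 + 0.842 = 3.417.
(Lower-tail contribution to power is negligible for δ > 0.)
δ = d·√n ⇒ d = δ/√n = 3.417/√103 = 0.3367.

d ≈ 0.337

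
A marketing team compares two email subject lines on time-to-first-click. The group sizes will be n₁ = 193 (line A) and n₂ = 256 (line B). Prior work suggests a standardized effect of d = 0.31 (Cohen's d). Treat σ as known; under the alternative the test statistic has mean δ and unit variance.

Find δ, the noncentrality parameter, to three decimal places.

δ = d / √(1/n₁ + 1/n₂) = 0.31 / √(1/193 + 1/256) = 3.2519

δ ≈ 3.252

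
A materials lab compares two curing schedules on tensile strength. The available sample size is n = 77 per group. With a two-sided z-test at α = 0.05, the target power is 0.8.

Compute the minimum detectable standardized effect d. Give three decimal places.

d ≈ 0.452

Need Φ(δ − 1.960) = 0.8, so δ = 1.960 + 0.842 = 2.802.
(The second rejection-region term Φ(−δ − z_{α/2}) is negligible and dropped.)
δ = d·√(n/2) ⇒ d = δ/√(n/2) = 2.802/√(77/2) = 0.4515.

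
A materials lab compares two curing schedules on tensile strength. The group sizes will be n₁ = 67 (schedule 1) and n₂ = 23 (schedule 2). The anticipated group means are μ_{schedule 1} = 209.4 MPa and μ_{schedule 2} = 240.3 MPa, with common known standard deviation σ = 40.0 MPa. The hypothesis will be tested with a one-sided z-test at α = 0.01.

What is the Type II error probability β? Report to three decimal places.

β ≈ 0.192

Standardized effect: d = |μ_{schedule 1} − μ_{schedule 2}| / σ = |209.4 − 240.3| / 40.0 = 0.7725
Noncentrality parameter: δ = d / √(1/n₁ + 1/n₂) = 0.7725 / √(1/67 + 1/23) = 3.1965
One-sided α = 0.01 → critical value z_{0.01} = 2.326.
Power = P(Z > 2.326 − δ) = Φ(0.870) = 0.8079.
Type II error: β = 1 − power = 1 − 0.8079 = 0.1921.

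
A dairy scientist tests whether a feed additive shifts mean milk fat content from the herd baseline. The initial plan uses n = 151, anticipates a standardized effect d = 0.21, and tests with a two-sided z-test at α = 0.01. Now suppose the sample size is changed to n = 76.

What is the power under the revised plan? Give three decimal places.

With n = 76: δ = d·√n = 0.21 × √76 = 1.8307. Critical value z_{0.005} = 2.576.
Revised power = Φ(δ − 2.576) + Φ(−δ − 2.576) = Φ(-0.745) + Φ(-4.407) = 0.2281 + 0.0000 = 0.2281.

Power ≈ 0.228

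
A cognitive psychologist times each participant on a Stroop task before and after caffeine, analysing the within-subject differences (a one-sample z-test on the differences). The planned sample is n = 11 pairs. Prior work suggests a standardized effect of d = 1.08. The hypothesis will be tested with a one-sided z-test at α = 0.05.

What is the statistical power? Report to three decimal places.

Noncentrality parameter: δ = d·√n = 1.08 × √11 = 3.5820
One-sided α = 0.05 → critical value z_{0.05} = 1.645.
Power = P(Z > 1.645 − δ) = Φ(1.937) = 0.9736.

Power ≈ 0.974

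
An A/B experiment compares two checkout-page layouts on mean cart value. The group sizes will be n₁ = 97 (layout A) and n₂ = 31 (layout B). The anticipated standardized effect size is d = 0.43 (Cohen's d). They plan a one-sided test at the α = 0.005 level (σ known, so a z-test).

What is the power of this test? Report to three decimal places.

Noncentrality parameter: δ = d / √(1/n₁ + 1/n₂) = 0.43 / √(1/97 + 1/31) = 2.0842
Critical value for a one-sided test at α = 0.005: z_α = 2.576.
Power = P(Z > 2.576 − δ) = Φ(-0.492) = 0.3115.

Power ≈ 0.311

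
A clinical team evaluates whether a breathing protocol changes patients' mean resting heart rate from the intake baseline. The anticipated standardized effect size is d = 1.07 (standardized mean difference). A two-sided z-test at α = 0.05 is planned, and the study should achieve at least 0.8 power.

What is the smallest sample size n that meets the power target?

n = 7

For power 0.8 need Φ(δ − z_{0.025}) = 0.8, so δ = z_{0.025} + z_{0.20} = 1.960 + 0.842 = 2.802.
(The Φ(−δ − z_{α/2}) term is vanishingly small for δ > 0 and is dropped in the standard sample-size formula.)
δ = d·√n ⇒ n = (δ/d)² = (2.802 / 1.07)² = 6.86.
Rounding up, n = 7.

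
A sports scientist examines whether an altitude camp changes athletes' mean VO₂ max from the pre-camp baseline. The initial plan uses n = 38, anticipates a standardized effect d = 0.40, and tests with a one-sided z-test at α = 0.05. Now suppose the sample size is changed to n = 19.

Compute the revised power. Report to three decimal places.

With n = 19: δ = d·√n = 0.40 × √19 = 1.7436. Critical value z_{0.05} = 1.645.
Revised power = Φ(δ − 1.645) = Φ(0.099) = 0.5393.

Power ≈ 0.539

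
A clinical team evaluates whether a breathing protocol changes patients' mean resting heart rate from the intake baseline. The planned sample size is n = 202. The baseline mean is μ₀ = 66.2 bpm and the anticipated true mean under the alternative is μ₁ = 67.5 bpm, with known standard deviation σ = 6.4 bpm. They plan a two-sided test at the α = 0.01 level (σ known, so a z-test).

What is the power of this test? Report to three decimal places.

Power ≈ 0.622

Standardized effect: d = |μ₁ − μ₀| / σ = |67.5 − 66.2| / 6.4 = 0.2031
Noncentrality parameter: δ = d·√n = 0.2031 × √202 = 2.8869
Critical value for a two-sided test at α = 0.01: z_{α/2} = 2.576.
Power = Φ(δ − 2.576) + Φ(−δ − 2.576) = Φ(0.311) + Φ(-5.463) = 0.6221 + 0.0000 = 0.6221.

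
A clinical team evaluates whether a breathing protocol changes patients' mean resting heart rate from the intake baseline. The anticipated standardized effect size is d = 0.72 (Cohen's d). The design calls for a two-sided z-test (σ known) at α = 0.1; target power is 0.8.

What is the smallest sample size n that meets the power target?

n = 12

For power 0.8 need Φ(δ − z_{0.05}) = 0.8, so δ = z_{0.05} + z_{0.20} = 1.645 + 0.842 = 2.486.
(Ignoring the negligible lower-tail rejection probability gives the usual closed-form inversion.)
δ = d·√n ⇒ n = (δ/d)² = (2.486 / 0.72)² = 11.93.
Rounding up, n = 12.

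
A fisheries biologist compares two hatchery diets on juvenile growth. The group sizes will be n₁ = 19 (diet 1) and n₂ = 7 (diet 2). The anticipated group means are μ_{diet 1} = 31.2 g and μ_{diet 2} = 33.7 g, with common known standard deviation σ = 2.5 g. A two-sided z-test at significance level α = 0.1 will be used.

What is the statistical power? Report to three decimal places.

Power ≈ 0.731

Standardized effect: d = |μ_{diet 1} − μ_{diet 2}| / σ = |31.2 − 33.7| / 2.5 = 1.0000
Noncentrality parameter: δ = d / √(1/n₁ + 1/n₂) = 1.0000 / √(1/19 + 1/7) = 2.2617
Two-sided α = 0.1 → critical value z_{0.05} = 1.645.
Power = Φ(δ − 1.645) + Φ(−δ − 1.645) = Φ(0.617) + Φ(-3.907) = 0.7313 + 0.0000 = 0.7314.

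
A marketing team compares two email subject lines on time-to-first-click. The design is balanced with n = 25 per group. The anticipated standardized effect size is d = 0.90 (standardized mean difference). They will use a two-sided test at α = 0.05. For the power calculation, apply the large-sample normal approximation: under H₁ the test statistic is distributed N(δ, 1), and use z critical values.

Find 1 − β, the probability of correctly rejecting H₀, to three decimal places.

Power ≈ 0.889

Noncentrality parameter: δ = d·√(n/2) = 0.90 × √(25/2) = 3.1820
Two-sided α = 0.05 → critical value z_{0.025} = 1.960.
Power = Φ(δ − 1.960) + Φ(−δ − 1.960) = Φ(1.222) + Φ(-5.142) = 0.8891 + 0.0000 = 0.8891.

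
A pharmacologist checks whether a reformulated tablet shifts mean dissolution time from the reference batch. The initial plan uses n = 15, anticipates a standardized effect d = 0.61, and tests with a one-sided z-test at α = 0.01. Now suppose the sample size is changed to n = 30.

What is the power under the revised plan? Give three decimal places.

With n = 30: δ = d·√n = 0.61 × √30 = 3.3411. Critical value z_{0.01} = 2.326.
Revised power = Φ(δ − 2.326) = Φ(1.015) = 0.8449.

Power ≈ 0.845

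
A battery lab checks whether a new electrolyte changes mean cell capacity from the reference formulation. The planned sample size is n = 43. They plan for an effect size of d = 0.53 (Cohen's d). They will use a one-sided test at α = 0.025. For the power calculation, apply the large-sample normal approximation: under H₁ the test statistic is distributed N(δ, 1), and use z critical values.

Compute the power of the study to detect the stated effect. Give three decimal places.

Noncentrality parameter: δ = d·√n = 0.53 × √43 = 3.4754
One-sided α = 0.025 → critical value z_{0.025} = 1.960.
Power = Φ(δ − 1.960) = Φ(1.515) = 0.9352.

Power ≈ 0.935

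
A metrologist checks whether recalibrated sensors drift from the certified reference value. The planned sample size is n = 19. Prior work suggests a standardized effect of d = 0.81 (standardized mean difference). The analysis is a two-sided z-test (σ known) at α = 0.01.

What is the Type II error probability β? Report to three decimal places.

β ≈ 0.170

Noncentrality parameter: λ = d·√n = 0.81 × √19 = 3.5307
Critical value for a two-sided test at α = 0.01: z_{α/2} = 2.576.
Power = Φ(λ − 2.576) + Φ(−λ − 2.576) = Φ(0.955) + Φ(-6.107) = 0.8302 + 0.0000 = 0.8302.
Type II error: β = 1 − power = 1 − 0.8302 = 0.1698.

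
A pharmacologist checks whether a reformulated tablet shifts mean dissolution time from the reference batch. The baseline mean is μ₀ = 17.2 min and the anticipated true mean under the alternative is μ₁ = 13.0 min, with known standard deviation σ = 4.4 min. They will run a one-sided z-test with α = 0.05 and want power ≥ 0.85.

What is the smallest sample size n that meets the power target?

n = 8

Standardized effect: d = |μ₁ − μ₀| / σ = |13.0 − 17.2| / 4.4 = 0.9545
For power 0.85 need Φ(δ − z_{0.05}) = 0.85, so δ = z_{0.05} + z_{0.15} = 1.645 + 1.036 = 2.681.
δ = d·√n ⇒ n = (δ/d)² = (2.681 / 0.9545)² = 7.89.
Rounding up, n = 8.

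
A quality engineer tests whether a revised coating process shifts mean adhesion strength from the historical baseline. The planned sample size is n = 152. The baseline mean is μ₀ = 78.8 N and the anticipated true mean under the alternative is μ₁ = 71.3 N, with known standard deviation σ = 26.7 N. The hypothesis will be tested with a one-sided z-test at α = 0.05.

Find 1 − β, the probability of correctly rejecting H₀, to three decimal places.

Power ≈ 0.965

Standardized effect: d = |μ₁ − μ₀| / σ = |71.3 − 78.8| / 26.7 = 0.2809
Noncentrality parameter: λ = d·√n = 0.2809 × √152 = 3.4632
One-sided α = 0.05 → critical value z_{0.05} = 1.645.
Power = P(Z > 1.645 − λ) = Φ(1.818) = 0.9655.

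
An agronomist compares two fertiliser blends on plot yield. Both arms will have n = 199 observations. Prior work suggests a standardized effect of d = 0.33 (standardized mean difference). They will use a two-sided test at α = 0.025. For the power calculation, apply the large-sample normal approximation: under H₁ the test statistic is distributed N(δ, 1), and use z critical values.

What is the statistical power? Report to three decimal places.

Power ≈ 0.853

Noncentrality parameter: λ = d·√(n/2) = 0.33 × √(199/2) = 3.2917
Two-sided α = 0.025 → critical value z_{0.0125} = 2.241.
Power = Φ(λ − 2.241) + Φ(−λ − 2.241) = Φ(1.050) + Φ(-5.533) = 0.8532 + 0.0000 = 0.8532.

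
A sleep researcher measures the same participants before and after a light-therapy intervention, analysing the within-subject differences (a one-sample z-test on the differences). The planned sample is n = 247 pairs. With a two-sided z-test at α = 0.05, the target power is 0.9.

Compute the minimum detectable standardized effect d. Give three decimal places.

Need Φ(δ − 1.960) = 0.9, so δ = 1.960 + 1.282 = 3.242.
(The second rejection-region term Φ(−δ − z_{α/2}) is negligible and dropped.)
δ = d·√n ⇒ d = δ/√n = 3.242/√247 = 0.2063.

d ≈ 0.206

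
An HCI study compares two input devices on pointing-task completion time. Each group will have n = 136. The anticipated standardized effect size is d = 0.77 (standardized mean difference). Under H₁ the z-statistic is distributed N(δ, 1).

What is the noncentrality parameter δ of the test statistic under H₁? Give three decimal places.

δ = d·√(n/2) = 0.77 × √(136/2) = 6.3496

δ ≈ 6.350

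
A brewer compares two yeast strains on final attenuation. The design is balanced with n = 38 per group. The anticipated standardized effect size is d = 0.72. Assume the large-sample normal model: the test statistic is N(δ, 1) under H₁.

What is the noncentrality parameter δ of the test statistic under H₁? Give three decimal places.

The noncentrality parameter scales effect size by the design's sample-size factor: δ = d·√(n/2) = 0.72 × √(38/2) = 3.1384

δ ≈ 3.138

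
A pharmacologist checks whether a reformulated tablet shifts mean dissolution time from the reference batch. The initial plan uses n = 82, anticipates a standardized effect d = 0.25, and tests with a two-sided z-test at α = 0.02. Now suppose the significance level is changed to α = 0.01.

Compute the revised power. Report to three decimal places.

δ = d·√n = 0.25 × √82 = 2.2638 (unchanged). New critical value: z_{0.005} = 2.576.
Revised power = Φ(δ − 2.576) + Φ(−δ − 2.576) = Φ(-0.312) + Φ(-4.840) = 0.3775 + 0.0000 = 0.3775.

Power ≈ 0.378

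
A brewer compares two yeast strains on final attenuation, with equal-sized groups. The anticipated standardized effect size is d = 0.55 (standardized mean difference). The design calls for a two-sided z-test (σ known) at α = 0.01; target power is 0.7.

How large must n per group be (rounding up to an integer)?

n = 64 per group

For power 0.7 need Φ(δ − z_{0.005}) = 0.7, so δ = z_{0.005} + z_{0.30} = 2.576 + 0.524 = 3.100.
(For δ > 0 the lower-tail rejection region contributes negligibly to power, so the one-term inversion is standard.)
δ = d·√(n/2) ⇒ n = 2(δ/d)² = 2 × (3.100 / 0.55)² = 63.55.
Rounding up, n = 64 per group.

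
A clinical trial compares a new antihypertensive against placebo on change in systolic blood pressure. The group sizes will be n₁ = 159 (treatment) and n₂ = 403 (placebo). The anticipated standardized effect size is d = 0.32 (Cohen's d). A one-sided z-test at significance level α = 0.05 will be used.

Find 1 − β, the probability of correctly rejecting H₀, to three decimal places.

Power ≈ 0.962

Noncentrality parameter: δ = d / √(1/n₁ + 1/n₂) = 0.32 / √(1/159 + 1/403) = 3.4169
One-sided α = 0.05 → critical value z_{0.05} = 1.645.
Power = P(Z > 1.645 − δ) = Φ(1.772) = 0.9618.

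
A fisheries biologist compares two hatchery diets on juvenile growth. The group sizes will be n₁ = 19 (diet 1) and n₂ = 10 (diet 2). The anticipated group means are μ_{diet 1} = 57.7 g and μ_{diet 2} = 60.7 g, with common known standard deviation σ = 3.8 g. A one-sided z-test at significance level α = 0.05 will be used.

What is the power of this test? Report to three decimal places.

Standardized effect: d = |μ_{diet 1} − μ_{diet 2}| / σ = |57.7 − 60.7| / 3.8 = 0.7895
Noncentrality parameter: λ = d / √(1/n₁ + 1/n₂) = 0.7895 / √(1/19 + 1/10) = 2.0208
Critical value for a one-sided test at α = 0.05: z_α = 1.645.
Power = P(Z > 1.645 − λ) = Φ(0.376) = 0.6465.

Power ≈ 0.647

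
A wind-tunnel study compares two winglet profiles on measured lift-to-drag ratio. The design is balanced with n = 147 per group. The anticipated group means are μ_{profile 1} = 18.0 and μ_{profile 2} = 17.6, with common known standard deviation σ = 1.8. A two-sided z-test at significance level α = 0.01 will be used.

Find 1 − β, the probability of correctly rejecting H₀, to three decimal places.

Power ≈ 0.251

Standardized effect: d = |μ_{profile 1} − μ_{profile 2}| / σ = |18.0 − 17.6| / 1.8 = 0.2222
Noncentrality parameter: δ = d·√(n/2) = 0.2222 × √(147/2) = 1.9052
Critical value for a two-sided test at α = 0.01: z_{α/2} = 2.576.
Power = Φ(δ − 2.576) + Φ(−δ − 2.576) = Φ(-0.671) + Φ(-4.481) = 0.2512 + 0.0000 = 0.2512.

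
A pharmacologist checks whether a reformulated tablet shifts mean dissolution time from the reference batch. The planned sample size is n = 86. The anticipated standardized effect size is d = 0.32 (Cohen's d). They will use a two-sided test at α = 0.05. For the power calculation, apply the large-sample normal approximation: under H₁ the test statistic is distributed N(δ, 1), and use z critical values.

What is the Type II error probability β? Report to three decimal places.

β ≈ 0.157

Noncentrality parameter: δ = d·√n = 0.32 × √86 = 2.9676
Two-sided α = 0.05 → critical value z_{0.025} = 1.960.
Power = Φ(δ − 1.960) + Φ(−δ − 1.960) = Φ(1.008) + Φ(-4.928) = 0.8432 + 0.0000 = 0.8432.
Type II error: β = 1 − power = 1 − 0.8432 = 0.1568.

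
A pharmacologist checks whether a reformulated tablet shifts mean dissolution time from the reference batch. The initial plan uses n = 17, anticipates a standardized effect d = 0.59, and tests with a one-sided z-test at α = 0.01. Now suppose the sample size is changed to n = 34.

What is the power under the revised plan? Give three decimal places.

Power ≈ 0.867

With n = 34: δ = d·√n = 0.59 × √34 = 3.4403. Critical value z_{0.01} = 2.326.
Revised power = P(Z > 2.326 − δ) = Φ(1.114) = 0.8673.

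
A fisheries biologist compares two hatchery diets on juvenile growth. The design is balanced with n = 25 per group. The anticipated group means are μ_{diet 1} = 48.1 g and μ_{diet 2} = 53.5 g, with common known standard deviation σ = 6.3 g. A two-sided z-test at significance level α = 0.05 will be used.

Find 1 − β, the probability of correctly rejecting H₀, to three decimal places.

Power ≈ 0.858

Standardized effect: d = |μ_{diet 1} − μ_{diet 2}| / σ = |48.1 − 53.5| / 6.3 = 0.8571
Noncentrality parameter: δ = d·√(n/2) = 0.8571 × √(25/2) = 3.0305
Critical value for a two-sided test at α = 0.05: z_{α/2} = 1.960.
Power = Φ(δ − 1.960) + Φ(−δ − 1.960) = Φ(1.070) + Φ(-4.990) = 0.8578 + 0.0000 = 0.8578.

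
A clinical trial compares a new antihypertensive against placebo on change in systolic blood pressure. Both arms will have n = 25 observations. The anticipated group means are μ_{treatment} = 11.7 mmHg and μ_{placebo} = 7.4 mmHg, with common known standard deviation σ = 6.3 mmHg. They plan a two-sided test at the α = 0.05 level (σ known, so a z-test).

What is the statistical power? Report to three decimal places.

Standardized effect: d = |μ_{treatment} − μ_{placebo}| / σ = |11.7 − 7.4| / 6.3 = 0.6825
Noncentrality parameter: δ = d·√(n/2) = 0.6825 × √(25/2) = 2.4131
Critical value for a two-sided test at α = 0.05: z_{α/2} = 1.960.
Power = Φ(δ − 1.960) + Φ(−δ − 1.960) = Φ(0.453) + Φ(-4.373) = 0.6748 + 0.0000 = 0.6748.

Power ≈ 0.675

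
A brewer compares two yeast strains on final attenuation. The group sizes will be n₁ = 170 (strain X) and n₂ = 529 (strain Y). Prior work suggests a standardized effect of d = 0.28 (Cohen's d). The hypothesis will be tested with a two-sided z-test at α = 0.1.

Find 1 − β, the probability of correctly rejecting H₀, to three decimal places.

Noncentrality parameter: δ = d / √(1/n₁ + 1/n₂) = 0.28 / √(1/170 + 1/529) = 3.1759
Critical value for a two-sided test at α = 0.1: z_{α/2} = 1.645.
Power = Φ(δ − 1.645) + Φ(−δ − 1.645) = Φ(1.531) + Φ(-4.821) = 0.9371 + 0.0000 = 0.9371.

Power ≈ 0.937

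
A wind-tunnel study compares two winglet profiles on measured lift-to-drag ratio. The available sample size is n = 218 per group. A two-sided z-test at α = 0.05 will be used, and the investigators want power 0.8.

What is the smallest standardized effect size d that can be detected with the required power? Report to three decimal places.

d ≈ 0.268

Need Φ(δ − 1.960) = 0.8, so δ = 1.960 + 0.842 = 2.802.
(Lower-tail contribution to power is negligible for δ > 0.)
δ = d·√(n/2) ⇒ d = δ/√(n/2) = 2.802/√(218/2) = 0.2683.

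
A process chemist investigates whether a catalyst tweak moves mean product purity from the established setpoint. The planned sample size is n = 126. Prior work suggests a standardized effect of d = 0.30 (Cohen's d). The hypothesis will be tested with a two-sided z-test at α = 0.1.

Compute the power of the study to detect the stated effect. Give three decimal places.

Power ≈ 0.958

Noncentrality parameter: δ = d·√n = 0.30 × √126 = 3.3675
Critical value for a two-sided test at α = 0.1: z_{α/2} = 1.645.
Power = Φ(δ − 1.645) + Φ(−δ − 1.645) = Φ(1.723) + Φ(-5.012) = 0.9575 + 0.0000 = 0.9575.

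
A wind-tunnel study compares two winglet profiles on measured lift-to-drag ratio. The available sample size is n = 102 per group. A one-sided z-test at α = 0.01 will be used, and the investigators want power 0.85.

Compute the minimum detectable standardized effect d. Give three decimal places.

d ≈ 0.471

Need Φ(δ − 2.326) = 0.85, so δ = 2.326 + 1.036 = 3.363.
δ = d·√(n/2) ⇒ d = δ/√(n/2) = 3.363/√(102/2) = 0.4709.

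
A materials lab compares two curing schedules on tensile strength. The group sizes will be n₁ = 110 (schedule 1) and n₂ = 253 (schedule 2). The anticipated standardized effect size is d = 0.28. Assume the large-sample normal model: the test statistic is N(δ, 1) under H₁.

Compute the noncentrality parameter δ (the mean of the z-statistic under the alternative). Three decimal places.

δ = d / √(1/n₁ + 1/n₂) = 0.28 / √(1/110 + 1/253) = 2.4517

δ ≈ 2.452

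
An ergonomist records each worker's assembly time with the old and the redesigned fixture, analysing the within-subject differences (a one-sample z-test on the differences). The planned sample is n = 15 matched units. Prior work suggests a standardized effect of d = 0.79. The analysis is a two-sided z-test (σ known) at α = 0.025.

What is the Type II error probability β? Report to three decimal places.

Noncentrality parameter: δ = d·√n = 0.79 × √15 = 3.0597
Critical value for a two-sided test at α = 0.025: z_{α/2} = 2.241.
Power = Φ(δ − 2.241) + Φ(−δ − 2.241) = Φ(0.818) + Φ(-5.301) = 0.7934 + 0.0000 = 0.7934.
Type II error: β = 1 − power = 1 − 0.7934 = 0.2066.

β ≈ 0.207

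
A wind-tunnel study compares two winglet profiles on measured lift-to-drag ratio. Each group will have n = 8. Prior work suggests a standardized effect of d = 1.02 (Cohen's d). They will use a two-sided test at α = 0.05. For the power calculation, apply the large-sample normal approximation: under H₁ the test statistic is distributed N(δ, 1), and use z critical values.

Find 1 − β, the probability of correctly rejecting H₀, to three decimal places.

Power ≈ 0.532

Noncentrality parameter: δ = d·√(n/2) = 1.02 × √(8/2) = 2.0400
Two-sided α = 0.05 → critical value z_{0.025} = 1.960.
Power = Φ(δ − 1.960) + Φ(−δ − 1.960) = Φ(0.080) + Φ(-4.000) = 0.5319 + 0.0000 = 0.5319.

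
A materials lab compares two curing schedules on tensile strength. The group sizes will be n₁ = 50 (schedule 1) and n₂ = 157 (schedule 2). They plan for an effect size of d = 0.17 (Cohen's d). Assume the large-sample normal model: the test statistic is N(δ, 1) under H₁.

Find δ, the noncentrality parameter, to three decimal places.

δ ≈ 1.047

δ = d / √(1/n₁ + 1/n₂) = 0.17 / √(1/50 + 1/157) = 1.0469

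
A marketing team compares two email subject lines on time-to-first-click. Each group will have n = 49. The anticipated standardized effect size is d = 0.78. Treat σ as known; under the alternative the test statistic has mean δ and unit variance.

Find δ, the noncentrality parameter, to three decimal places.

δ ≈ 3.861

δ = d·√(n/2) = 0.78 × √(49/2) = 3.8608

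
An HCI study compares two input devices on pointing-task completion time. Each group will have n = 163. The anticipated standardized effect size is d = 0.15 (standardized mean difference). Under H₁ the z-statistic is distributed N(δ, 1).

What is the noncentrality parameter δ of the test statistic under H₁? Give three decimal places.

The noncentrality parameter scales effect size by the design's sample-size factor: δ = d·√(n/2) = 0.15 × √(163/2) = 1.3542

δ ≈ 1.354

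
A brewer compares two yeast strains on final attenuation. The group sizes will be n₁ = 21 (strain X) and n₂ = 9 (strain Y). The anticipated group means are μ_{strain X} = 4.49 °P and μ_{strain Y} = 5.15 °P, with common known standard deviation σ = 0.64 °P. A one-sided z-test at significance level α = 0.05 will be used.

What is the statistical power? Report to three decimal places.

Standardized effect: d = |μ_{strain X} − μ_{strain Y}| / σ = |4.49 − 5.15| / 0.64 = 1.0312
Noncentrality parameter: λ = d / √(1/n₁ + 1/n₂) = 1.0312 / √(1/21 + 1/9) = 2.5884
Critical value for a one-sided test at α = 0.05: z_α = 1.645.
Power = Φ(λ − 1.645) = Φ(0.944) = 0.8273.

Power ≈ 0.827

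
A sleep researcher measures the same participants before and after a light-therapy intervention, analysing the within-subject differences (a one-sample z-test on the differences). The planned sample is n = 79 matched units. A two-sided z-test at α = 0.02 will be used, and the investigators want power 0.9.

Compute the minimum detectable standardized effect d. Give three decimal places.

d ≈ 0.406

Need Φ(δ − 2.326) = 0.9, so δ = 2.326 + 1.282 = 3.608.
(The second rejection-region term Φ(−δ − z_{α/2}) is negligible and dropped.)
δ = d·√n ⇒ d = δ/√n = 3.608/√79 = 0.4059.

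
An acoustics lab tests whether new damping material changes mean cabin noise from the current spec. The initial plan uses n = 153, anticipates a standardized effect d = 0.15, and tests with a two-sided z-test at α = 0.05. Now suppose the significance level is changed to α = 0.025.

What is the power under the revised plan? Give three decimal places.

δ = d·√n = 0.15 × √153 = 1.8554 (unchanged). New critical value: z_{0.0125} = 2.241.
Revised power = Φ(δ − 2.241) + Φ(−δ − 2.241) = Φ(-0.386) + Φ(-4.097) = 0.3497 + 0.0000 = 0.3498.

Power ≈ 0.350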